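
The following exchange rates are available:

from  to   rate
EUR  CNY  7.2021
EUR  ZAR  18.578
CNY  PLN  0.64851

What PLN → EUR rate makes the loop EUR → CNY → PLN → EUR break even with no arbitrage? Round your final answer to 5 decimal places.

0.21410

Known legs of the cycle: 7.2021 × 0.64851 = 4.670633871
For no arbitrage the full-cycle product must be 1, so the missing rate is 1 / 4.670633871 ≈ 0.2141037.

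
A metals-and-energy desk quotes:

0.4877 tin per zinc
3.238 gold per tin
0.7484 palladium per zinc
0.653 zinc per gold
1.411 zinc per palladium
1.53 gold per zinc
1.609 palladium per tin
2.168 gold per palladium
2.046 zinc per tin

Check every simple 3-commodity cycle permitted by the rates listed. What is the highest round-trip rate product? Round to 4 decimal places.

1.1072

zinc→tin→palladium→zinc: 0.4877 × 1.609 × 1.411 = 1.10722
zinc→palladium→gold→zinc: 0.7484 × 2.168 × 0.653 = 1.05951
zinc→tin→gold→zinc: 0.4877 × 3.238 × 0.653 = 1.03120
Maximum is zinc→tin→palladium→zinc at 1.1072; arbitrage exists.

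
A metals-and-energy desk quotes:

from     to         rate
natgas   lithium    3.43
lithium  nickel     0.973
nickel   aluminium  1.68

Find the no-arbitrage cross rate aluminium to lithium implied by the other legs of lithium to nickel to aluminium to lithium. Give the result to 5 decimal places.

0.61176

Known legs of the cycle: 0.973 × 1.68 = 1.63464
For no arbitrage the full-cycle product must be 1, so the missing rate is 1 / 1.63464 ≈ 0.6117555.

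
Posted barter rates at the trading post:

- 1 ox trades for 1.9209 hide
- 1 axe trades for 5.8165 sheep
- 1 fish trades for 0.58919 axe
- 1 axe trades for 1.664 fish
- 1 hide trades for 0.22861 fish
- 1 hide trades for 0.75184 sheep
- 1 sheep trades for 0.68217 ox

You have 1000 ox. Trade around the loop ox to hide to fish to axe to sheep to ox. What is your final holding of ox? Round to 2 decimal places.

1000 ox × 1.9209 = 1920.9 hide
1920.9 hide × 0.22861 = 439.136949 fish
439.136949 fish × 0.58919 = 258.73509898131 axe
258.73509898131 axe × 5.8165 = 1504.932703224789615 sheep
1504.932703224789615 sheep × 0.68217 = 1026.61994215885473166455 ox

1026.62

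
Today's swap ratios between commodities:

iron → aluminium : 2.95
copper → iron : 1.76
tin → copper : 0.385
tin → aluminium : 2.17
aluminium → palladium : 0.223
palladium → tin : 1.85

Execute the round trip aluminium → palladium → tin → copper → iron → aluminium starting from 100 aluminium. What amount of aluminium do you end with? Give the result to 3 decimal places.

82.465

100 aluminium × 0.223 = 22.3 palladium
22.3 palladium × 1.85 = 41.255 tin
41.255 tin × 0.385 = 15.883175 copper
15.883175 copper × 1.76 = 27.954388 iron
27.954388 iron × 2.95 = 82.4654446 aluminium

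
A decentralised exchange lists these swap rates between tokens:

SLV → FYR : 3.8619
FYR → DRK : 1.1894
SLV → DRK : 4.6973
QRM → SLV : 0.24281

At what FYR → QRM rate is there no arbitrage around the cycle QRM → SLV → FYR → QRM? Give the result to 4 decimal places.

Known legs of the cycle: 0.24281 × 3.8619 = 0.937707939
For no arbitrage the full-cycle product must be 1, so the missing rate is 1 / 0.937707939 ≈ 1.066430.

1.0664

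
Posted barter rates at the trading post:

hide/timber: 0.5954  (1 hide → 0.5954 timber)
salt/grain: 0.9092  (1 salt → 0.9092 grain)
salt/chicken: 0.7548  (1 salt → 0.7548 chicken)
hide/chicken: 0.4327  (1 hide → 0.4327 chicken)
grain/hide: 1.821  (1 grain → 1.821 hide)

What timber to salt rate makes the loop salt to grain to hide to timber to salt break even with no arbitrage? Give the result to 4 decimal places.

Known legs of the cycle: 0.9092 × 1.821 × 0.5954 = 0.98577591528
For no arbitrage the full-cycle product must be 1, so the missing rate is 1 / 0.98577591528 ≈ 1.014429.

1.0144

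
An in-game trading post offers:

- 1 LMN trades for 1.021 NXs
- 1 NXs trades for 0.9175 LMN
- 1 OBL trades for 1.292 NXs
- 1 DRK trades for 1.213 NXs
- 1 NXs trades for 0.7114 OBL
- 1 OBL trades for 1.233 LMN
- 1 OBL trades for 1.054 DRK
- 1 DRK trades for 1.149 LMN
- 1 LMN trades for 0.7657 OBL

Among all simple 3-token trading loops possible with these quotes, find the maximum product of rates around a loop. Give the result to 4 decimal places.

LMN→OBL→DRK→LMN: 0.7657 × 1.054 × 1.149 = 0.92730
NXs→OBL→DRK→NXs: 0.7114 × 1.054 × 1.213 = 0.90953
NXs→LMN→OBL→NXs: 0.9175 × 0.7657 × 1.292 = 0.90767
NXs→OBL→LMN→NXs: 0.7114 × 1.233 × 1.021 = 0.89558
Maximum is LMN→OBL→DRK→LMN at 0.9273; no arbitrage — every cycle loses value.

0.9273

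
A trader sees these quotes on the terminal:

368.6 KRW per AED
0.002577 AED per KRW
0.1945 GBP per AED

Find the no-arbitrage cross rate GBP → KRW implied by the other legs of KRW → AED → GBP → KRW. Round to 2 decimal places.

1995.11

Known legs of the cycle: 0.002577 × 0.1945 = 0.0005012265
For no arbitrage the full-cycle product must be 1, so the missing rate is 1 / 0.0005012265 ≈ 1995.1060.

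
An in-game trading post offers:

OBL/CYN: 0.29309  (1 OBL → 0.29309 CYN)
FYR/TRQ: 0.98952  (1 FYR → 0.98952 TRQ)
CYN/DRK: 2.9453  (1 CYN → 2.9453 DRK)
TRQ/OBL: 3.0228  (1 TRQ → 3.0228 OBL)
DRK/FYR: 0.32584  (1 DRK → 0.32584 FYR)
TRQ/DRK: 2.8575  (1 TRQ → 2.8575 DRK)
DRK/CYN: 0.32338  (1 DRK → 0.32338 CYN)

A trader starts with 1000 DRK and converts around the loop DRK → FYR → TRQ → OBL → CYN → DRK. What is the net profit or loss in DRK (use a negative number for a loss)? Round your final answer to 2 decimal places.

-158.67

1000 DRK × 0.32584 = 325.84 FYR
325.84 FYR × 0.98952 = 322.4251968 TRQ
322.4251968 TRQ × 3.0228 = 974.62688488704 OBL
974.62688488704 OBL × 0.29309 = 285.6533936915425536 CYN
285.6533936915425536 CYN × 2.9453 = 841.33494043970028311808 DRK
Net change: 841.33494043970028311808 − 1000 = -158.66505956029971688192 DRK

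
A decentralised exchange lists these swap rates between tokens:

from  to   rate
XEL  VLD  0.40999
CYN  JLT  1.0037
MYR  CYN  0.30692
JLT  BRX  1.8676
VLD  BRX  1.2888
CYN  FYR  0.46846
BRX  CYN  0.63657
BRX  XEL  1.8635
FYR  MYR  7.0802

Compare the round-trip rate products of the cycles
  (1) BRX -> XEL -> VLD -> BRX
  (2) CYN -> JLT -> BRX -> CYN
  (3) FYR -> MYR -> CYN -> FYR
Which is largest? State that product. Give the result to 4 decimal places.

1.1933

(1) 1.8635 × 0.40999 × 1.2888 = 0.98466
(2) 1.0037 × 1.8676 × 0.63657 = 1.19326
(3) 7.0802 × 0.30692 × 0.46846 = 1.01799
Highest is cycle (2) at 1.1933 (>1, arbitrage).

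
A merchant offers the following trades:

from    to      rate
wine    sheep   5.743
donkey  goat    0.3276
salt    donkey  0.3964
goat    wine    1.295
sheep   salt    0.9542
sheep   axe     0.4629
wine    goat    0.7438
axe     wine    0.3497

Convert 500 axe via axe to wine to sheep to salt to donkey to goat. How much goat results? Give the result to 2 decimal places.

500 axe × 0.3497 = 174.85 wine
174.85 wine × 5.743 = 1004.16355 sheep
1004.16355 sheep × 0.9542 = 958.17285941 salt
958.17285941 salt × 0.3964 = 379.819721470124 donkey
379.819721470124 donkey × 0.3276 = 124.4289407536126224 goat

124.43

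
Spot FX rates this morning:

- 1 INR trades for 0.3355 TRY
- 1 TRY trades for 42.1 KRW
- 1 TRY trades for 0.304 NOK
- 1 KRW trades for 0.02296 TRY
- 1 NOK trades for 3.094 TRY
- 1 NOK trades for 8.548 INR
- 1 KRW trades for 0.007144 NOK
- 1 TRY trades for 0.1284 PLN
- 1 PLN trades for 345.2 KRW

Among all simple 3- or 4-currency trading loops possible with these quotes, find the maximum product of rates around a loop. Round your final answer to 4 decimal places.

TRY→PLN→KRW→TRY: 0.1284 × 345.2 × 0.02296 = 1.01767
NOK→TRY→PLN→KRW→NOK: 3.094 × 0.1284 × 345.2 × 0.007144 = 0.97971
NOK→TRY→KRW→NOK: 3.094 × 42.1 × 0.007144 = 0.93056
NOK→INR→TRY→NOK: 8.548 × 0.3355 × 0.304 = 0.87183
NOK→INR→TRY→KRW→NOK: 8.548 × 0.3355 × 42.1 × 0.007144 = 0.86254
Maximum is TRY→PLN→KRW→TRY at 1.0177; arbitrage exists.

1.0177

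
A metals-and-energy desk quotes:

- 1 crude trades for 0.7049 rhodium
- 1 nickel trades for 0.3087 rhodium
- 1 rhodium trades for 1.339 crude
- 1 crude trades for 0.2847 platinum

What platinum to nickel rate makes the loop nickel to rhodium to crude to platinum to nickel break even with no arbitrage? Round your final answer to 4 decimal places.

8.4976

Known legs of the cycle: 0.3087 × 1.339 × 0.2847 = 0.11768054571
For no arbitrage the full-cycle product must be 1, so the missing rate is 1 / 0.11768054571 ≈ 8.497581.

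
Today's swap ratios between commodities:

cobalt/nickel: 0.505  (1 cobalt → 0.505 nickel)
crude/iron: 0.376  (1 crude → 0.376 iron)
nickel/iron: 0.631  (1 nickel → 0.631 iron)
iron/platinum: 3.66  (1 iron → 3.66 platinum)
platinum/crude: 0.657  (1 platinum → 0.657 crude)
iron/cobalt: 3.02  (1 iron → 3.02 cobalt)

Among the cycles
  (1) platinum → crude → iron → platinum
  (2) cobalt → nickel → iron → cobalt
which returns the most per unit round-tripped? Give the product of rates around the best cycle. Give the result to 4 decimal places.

(1) 0.657 × 0.376 × 3.66 = 0.90414
(2) 0.505 × 0.631 × 3.02 = 0.96234
Highest is cycle (2) at 0.9623 (≤1, no arbitrage).

0.9623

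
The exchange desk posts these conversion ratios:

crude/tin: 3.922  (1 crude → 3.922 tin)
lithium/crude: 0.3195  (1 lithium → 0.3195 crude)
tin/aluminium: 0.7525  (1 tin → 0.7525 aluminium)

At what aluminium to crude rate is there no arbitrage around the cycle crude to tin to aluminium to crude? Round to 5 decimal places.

Known legs of the cycle: 3.922 × 0.7525 = 2.951305
For no arbitrage the full-cycle product must be 1, so the missing rate is 1 / 2.951305 ≈ 0.3388332.

0.33883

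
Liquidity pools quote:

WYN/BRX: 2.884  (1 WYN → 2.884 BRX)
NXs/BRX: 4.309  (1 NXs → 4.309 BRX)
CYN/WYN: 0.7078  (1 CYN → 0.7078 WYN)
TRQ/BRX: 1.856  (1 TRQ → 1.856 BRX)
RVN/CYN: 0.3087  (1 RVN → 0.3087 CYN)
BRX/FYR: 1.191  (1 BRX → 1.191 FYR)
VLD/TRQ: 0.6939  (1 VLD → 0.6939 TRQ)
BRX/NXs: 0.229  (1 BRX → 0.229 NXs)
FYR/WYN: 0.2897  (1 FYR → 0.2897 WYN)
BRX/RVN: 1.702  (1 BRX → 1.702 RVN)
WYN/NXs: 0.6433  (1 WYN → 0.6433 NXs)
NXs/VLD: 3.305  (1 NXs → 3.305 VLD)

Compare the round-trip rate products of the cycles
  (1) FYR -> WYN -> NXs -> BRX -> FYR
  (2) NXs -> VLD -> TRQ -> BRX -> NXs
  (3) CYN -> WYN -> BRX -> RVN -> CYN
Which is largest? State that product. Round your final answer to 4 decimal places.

1.0725

(1) 0.2897 × 0.6433 × 4.309 × 1.191 = 0.95642
(2) 3.305 × 0.6939 × 1.856 × 0.229 = 0.97472
(3) 0.7078 × 2.884 × 1.702 × 0.3087 = 1.07251
Highest is cycle (3) at 1.0725 (>1, arbitrage).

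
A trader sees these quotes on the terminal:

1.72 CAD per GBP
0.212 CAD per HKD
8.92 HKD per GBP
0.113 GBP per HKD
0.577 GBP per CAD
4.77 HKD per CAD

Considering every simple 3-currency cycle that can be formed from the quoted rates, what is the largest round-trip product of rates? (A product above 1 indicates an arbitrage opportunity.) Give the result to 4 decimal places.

1.0911

HKD→CAD→GBP→HKD: 0.212 × 0.577 × 8.92 = 1.09113
HKD→GBP→CAD→HKD: 0.113 × 1.72 × 4.77 = 0.92710
Maximum is HKD→CAD→GBP→HKD at 1.0911; arbitrage exists.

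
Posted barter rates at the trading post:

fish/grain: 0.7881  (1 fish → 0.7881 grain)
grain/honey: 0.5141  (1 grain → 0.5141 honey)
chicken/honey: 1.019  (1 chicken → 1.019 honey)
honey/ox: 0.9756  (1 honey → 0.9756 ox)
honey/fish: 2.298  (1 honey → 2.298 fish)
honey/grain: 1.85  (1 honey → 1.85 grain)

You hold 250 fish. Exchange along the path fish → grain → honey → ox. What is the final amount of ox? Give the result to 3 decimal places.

98.819

250 fish × 0.7881 = 197.025 grain
197.025 grain × 0.5141 = 101.2905525 honey
101.2905525 honey × 0.9756 = 98.819063019 ox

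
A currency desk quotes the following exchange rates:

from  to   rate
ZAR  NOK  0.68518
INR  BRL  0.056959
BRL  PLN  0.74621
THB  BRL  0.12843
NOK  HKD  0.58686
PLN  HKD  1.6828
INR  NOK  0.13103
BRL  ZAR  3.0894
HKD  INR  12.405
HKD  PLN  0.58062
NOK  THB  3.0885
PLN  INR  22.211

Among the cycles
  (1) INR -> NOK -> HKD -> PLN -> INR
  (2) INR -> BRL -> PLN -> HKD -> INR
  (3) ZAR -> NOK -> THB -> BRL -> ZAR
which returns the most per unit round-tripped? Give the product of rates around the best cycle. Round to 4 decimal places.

(1) 0.13103 × 0.58686 × 0.58062 × 22.211 = 0.99167
(2) 0.056959 × 0.74621 × 1.6828 × 12.405 = 0.88726
(3) 0.68518 × 3.0885 × 0.12843 × 3.0894 = 0.83964
Highest is cycle (1) at 0.9917 (≤1, no arbitrage).

0.9917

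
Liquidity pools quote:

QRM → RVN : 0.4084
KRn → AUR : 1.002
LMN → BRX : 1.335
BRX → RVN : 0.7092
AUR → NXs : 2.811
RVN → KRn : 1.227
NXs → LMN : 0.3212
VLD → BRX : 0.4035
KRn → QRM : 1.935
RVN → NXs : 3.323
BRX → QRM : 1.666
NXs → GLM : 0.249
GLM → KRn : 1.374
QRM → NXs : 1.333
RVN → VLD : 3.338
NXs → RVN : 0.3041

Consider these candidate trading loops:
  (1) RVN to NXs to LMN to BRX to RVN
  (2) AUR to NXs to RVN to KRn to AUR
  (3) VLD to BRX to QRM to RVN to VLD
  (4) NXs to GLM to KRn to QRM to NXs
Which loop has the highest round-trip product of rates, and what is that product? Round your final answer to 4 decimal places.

(1) 3.323 × 0.3212 × 1.335 × 0.7092 = 1.01055
(2) 2.811 × 0.3041 × 1.227 × 1.002 = 1.05097
(3) 0.4035 × 1.666 × 0.4084 × 3.338 = 0.91641
(4) 0.249 × 1.374 × 1.935 × 1.333 = 0.88246
Highest is cycle (2) at 1.0510 (>1, arbitrage).

1.0510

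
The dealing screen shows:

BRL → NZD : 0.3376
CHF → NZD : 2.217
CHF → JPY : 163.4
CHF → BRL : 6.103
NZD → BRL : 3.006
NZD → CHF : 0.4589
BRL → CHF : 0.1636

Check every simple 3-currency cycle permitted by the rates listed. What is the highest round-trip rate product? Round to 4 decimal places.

1.0903

NZD→BRL→CHF→NZD: 3.006 × 0.1636 × 2.217 = 1.09028
NZD→CHF→BRL→NZD: 0.4589 × 6.103 × 0.3376 = 0.94551
Maximum is NZD→BRL→CHF→NZD at 1.0903; arbitrage exists.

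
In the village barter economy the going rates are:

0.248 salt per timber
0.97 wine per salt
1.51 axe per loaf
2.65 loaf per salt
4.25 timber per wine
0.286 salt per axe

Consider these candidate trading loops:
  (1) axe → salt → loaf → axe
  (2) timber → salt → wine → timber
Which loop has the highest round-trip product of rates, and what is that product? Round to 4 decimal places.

1.1444

(1) 0.286 × 2.65 × 1.51 = 1.14443
(2) 0.248 × 0.97 × 4.25 = 1.02238
Highest is cycle (1) at 1.1444 (>1, arbitrage).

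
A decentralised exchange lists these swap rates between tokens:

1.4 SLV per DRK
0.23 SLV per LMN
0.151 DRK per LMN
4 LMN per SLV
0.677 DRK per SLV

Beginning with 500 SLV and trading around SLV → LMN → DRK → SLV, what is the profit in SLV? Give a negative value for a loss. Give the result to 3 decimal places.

500 SLV × 4 = 2000 LMN
2000 LMN × 0.151 = 302 DRK
302 DRK × 1.4 = 422.8 SLV
Net change: 422.8 − 500 = -77.2 SLV

-77.200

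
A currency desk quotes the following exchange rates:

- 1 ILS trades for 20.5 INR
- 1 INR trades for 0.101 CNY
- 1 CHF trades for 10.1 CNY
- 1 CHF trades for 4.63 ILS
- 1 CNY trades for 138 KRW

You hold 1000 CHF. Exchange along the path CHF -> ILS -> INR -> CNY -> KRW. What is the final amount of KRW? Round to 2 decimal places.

1000 CHF × 4.63 = 4630 ILS
4630 ILS × 20.5 = 94915 INR
94915 INR × 0.101 = 9586.415 CNY
9586.415 CNY × 138 = 1322925.27 KRW

1322925.27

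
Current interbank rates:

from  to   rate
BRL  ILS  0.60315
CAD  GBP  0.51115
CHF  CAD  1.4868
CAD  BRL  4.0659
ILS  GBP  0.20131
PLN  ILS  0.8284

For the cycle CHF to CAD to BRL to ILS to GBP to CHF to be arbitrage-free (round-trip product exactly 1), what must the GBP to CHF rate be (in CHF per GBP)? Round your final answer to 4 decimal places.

Known legs of the cycle: 1.4868 × 4.0659 × 0.60315 × 0.20131 = 0.73400653488568518
For no arbitrage the full-cycle product must be 1, so the missing rate is 1 / 0.73400653488568518 ≈ 1.362386.

1.3624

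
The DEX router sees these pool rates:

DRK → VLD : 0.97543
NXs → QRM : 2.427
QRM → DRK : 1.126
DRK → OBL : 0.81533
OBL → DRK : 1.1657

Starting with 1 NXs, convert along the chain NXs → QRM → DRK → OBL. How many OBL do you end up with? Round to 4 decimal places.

2.2281

1 NXs × 2.427 = 2.427 QRM
2.427 QRM × 1.126 = 2.732802 DRK
2.732802 DRK × 0.81533 = 2.22813545466 OBL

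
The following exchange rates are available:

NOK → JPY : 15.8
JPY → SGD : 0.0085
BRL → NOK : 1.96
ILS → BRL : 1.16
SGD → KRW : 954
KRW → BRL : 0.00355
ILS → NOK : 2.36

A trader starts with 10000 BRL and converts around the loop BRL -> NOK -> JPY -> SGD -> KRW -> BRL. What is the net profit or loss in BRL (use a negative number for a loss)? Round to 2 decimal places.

-1085.26

10000 BRL × 1.96 = 19600 NOK
19600 NOK × 15.8 = 309680 JPY
309680 JPY × 0.0085 = 2632.28 SGD
2632.28 SGD × 954 = 2511195.12 KRW
2511195.12 KRW × 0.00355 = 8914.742676 BRL
Net change: 8914.742676 − 10000 = -1085.257324 BRL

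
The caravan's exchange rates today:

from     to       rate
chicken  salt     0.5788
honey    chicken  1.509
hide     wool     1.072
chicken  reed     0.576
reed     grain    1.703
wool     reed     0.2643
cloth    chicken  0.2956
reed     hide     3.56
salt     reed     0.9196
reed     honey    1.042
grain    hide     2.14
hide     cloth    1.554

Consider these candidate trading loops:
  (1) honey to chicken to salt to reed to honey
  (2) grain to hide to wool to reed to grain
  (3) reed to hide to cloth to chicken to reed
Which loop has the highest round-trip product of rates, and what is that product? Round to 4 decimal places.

(1) 1.509 × 0.5788 × 0.9196 × 1.042 = 0.83692
(2) 2.14 × 1.072 × 0.2643 × 1.703 = 1.03257
(3) 3.56 × 1.554 × 0.2956 × 0.576 = 0.94195
Highest is cycle (2) at 1.0326 (>1, arbitrage).

1.0326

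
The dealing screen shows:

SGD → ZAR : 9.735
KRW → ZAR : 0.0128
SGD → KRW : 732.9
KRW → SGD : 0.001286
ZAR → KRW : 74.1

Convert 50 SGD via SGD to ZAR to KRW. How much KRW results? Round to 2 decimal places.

50 SGD × 9.735 = 486.75 ZAR
486.75 ZAR × 74.1 = 36068.175 KRW

36068.18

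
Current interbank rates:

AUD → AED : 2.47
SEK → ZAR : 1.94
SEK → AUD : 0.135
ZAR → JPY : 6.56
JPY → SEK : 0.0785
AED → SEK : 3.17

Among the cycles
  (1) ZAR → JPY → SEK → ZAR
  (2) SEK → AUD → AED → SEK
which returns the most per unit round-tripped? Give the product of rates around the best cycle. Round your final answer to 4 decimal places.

1.0570

(1) 6.56 × 0.0785 × 1.94 = 0.99902
(2) 0.135 × 2.47 × 3.17 = 1.05704
Highest is cycle (2) at 1.0570 (>1, arbitrage).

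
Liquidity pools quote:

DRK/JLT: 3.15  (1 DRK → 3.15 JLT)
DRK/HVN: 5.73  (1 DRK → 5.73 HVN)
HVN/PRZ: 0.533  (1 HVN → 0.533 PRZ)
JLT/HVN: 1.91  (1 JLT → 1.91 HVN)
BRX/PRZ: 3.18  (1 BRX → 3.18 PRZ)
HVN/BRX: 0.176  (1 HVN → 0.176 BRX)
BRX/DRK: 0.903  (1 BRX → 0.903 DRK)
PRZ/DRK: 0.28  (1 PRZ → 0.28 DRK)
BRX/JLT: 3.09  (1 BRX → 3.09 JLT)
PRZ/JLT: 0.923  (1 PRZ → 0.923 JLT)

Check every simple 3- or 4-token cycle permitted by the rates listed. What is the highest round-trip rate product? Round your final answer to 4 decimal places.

BRX→JLT→HVN→BRX: 3.09 × 1.91 × 0.176 = 1.03873
PRZ→JLT→HVN→BRX→PRZ: 0.923 × 1.91 × 0.176 × 3.18 = 0.98668
DRK→JLT→HVN→BRX→DRK: 3.15 × 1.91 × 0.176 × 0.903 = 0.95619
PRZ→JLT→HVN→PRZ: 0.923 × 1.91 × 0.533 = 0.93964
DRK→HVN→BRX→DRK: 5.73 × 0.176 × 0.903 = 0.91066
PRZ→DRK→HVN→BRX→PRZ: 0.28 × 5.73 × 0.176 × 3.18 = 0.89795
PRZ→DRK→JLT→HVN→PRZ: 0.28 × 3.15 × 1.91 × 0.533 = 0.89790
PRZ→DRK→HVN→PRZ: 0.28 × 5.73 × 0.533 = 0.85515
Maximum is BRX→JLT→HVN→BRX at 1.0387; arbitrage exists.

1.0387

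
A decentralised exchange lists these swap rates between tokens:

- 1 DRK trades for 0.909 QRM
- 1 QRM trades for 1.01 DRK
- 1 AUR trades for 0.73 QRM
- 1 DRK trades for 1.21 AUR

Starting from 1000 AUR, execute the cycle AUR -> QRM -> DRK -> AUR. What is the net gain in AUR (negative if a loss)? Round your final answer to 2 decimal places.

-107.87

1000 AUR × 0.73 = 730 QRM
730 QRM × 1.01 = 737.3 DRK
737.3 DRK × 1.21 = 892.133 AUR
Net change: 892.133 − 1000 = -107.867 AUR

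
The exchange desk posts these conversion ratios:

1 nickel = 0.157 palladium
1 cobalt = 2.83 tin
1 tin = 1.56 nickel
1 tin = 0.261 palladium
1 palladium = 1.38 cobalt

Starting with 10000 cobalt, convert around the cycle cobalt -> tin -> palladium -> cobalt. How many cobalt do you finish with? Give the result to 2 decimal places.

10000 cobalt × 2.83 = 28300 tin
28300 tin × 0.261 = 7386.3 palladium
7386.3 palladium × 1.38 = 10193.094 cobalt

10193.09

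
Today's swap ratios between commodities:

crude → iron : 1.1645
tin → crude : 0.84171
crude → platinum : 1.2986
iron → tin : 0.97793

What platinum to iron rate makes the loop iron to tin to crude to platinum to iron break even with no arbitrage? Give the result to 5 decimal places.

0.93552

Known legs of the cycle: 0.97793 × 0.84171 × 1.2986 = 1.06892111154558
For no arbitrage the full-cycle product must be 1, so the missing rate is 1 / 1.06892111154558 ≈ 0.9355227.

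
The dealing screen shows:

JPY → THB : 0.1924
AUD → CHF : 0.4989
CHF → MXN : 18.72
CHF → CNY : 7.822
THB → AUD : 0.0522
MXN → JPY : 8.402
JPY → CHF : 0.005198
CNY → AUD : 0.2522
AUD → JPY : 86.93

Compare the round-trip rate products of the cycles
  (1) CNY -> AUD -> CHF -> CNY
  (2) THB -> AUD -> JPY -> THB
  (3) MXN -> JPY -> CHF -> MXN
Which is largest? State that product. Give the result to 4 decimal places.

0.9842

(1) 0.2522 × 0.4989 × 7.822 = 0.98418
(2) 0.0522 × 86.93 × 0.1924 = 0.87306
(3) 8.402 × 0.005198 × 18.72 = 0.81757
Highest is cycle (1) at 0.9842 (≤1, no arbitrage).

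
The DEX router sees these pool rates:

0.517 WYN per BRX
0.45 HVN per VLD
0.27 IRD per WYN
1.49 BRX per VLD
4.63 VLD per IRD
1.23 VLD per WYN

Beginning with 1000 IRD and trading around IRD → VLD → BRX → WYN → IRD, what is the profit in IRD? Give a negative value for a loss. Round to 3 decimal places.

-37.010

1000 IRD × 4.63 = 4630 VLD
4630 VLD × 1.49 = 6898.7 BRX
6898.7 BRX × 0.517 = 3566.6279 WYN
3566.6279 WYN × 0.27 = 962.989533 IRD
Net change: 962.989533 − 1000 = -37.010467 IRD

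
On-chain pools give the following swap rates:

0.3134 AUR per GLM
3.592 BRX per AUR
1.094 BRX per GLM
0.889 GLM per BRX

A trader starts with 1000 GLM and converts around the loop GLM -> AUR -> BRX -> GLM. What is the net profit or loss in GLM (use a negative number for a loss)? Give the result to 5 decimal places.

0.77646

1000 GLM × 0.3134 = 313.4 AUR
313.4 AUR × 3.592 = 1125.7328 BRX
1125.7328 BRX × 0.889 = 1000.7764592 GLM
Net change: 1000.7764592 − 1000 = 0.7764592 GLM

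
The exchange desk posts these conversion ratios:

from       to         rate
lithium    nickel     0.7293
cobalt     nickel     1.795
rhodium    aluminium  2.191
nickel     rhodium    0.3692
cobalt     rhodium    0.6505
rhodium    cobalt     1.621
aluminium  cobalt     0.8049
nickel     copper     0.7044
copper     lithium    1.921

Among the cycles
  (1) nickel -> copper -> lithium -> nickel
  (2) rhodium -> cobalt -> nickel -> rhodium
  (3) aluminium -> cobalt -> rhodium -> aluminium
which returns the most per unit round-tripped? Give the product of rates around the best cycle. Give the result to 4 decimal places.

1.1472

(1) 0.7044 × 1.921 × 0.7293 = 0.98685
(2) 1.621 × 1.795 × 0.3692 = 1.07426
(3) 0.8049 × 0.6505 × 2.191 = 1.14718
Highest is cycle (3) at 1.1472 (>1, arbitrage).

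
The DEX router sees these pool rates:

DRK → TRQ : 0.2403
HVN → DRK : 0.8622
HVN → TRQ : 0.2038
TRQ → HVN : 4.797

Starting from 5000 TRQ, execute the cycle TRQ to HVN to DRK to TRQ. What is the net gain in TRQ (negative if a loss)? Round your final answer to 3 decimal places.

5000 TRQ × 4.797 = 23985 HVN
23985 HVN × 0.8622 = 20679.867 DRK
20679.867 DRK × 0.2403 = 4969.3720401 TRQ
Net change: 4969.3720401 − 5000 = -30.6279599 TRQ

-30.628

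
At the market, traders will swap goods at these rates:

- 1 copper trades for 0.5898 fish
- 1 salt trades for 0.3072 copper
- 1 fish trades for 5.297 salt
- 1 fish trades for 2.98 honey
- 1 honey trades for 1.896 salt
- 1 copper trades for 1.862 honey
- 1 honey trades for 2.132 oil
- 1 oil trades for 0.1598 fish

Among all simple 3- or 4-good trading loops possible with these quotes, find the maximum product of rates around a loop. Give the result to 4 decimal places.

copper→honey→salt→copper: 1.862 × 1.896 × 0.3072 = 1.08452
copper→fish→honey→salt→copper: 0.5898 × 2.98 × 1.896 × 0.3072 = 1.02372
fish→honey→oil→fish: 2.98 × 2.132 × 0.1598 = 1.01527
copper→fish→salt→copper: 0.5898 × 5.297 × 0.3072 = 0.95975
Maximum is copper→honey→salt→copper at 1.0845; arbitrage exists.

1.0845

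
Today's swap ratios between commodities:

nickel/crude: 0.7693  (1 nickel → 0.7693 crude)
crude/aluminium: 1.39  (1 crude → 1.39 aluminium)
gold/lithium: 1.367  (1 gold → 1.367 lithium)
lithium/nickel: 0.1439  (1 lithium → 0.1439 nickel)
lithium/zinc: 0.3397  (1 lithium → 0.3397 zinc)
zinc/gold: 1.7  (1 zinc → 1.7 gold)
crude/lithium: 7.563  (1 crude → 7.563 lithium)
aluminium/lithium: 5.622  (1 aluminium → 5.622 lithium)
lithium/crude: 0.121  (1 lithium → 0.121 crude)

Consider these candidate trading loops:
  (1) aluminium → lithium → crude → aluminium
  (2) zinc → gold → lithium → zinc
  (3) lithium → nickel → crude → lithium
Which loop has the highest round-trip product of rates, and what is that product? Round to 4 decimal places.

0.9456

(1) 5.622 × 0.121 × 1.39 = 0.94556
(2) 1.7 × 1.367 × 0.3397 = 0.78943
(3) 0.1439 × 0.7693 × 7.563 = 0.83724
Highest is cycle (1) at 0.9456 (≤1, no arbitrage).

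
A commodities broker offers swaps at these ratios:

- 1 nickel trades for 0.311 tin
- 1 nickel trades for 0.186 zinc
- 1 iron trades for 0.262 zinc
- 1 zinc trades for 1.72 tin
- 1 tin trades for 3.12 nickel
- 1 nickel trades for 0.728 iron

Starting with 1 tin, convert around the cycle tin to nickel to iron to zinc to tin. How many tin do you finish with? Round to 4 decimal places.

1.0236

1 tin × 3.12 = 3.12 nickel
3.12 nickel × 0.728 = 2.27136 iron
2.27136 iron × 0.262 = 0.59509632 zinc
0.59509632 zinc × 1.72 = 1.0235656704 tin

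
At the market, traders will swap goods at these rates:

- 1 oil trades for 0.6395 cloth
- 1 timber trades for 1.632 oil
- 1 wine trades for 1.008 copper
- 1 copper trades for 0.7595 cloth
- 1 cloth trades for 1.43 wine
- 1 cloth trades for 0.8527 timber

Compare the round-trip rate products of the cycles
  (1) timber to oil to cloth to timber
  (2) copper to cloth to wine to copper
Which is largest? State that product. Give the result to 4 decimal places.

1.0948

(1) 1.632 × 0.6395 × 0.8527 = 0.88993
(2) 0.7595 × 1.43 × 1.008 = 1.09477
Highest is cycle (2) at 1.0948 (>1, arbitrage).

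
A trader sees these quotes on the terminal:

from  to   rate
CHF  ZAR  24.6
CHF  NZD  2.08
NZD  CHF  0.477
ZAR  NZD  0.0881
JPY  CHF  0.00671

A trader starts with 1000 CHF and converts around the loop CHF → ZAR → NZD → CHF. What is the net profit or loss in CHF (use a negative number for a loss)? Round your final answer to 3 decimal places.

1000 CHF × 24.6 = 24600 ZAR
24600 ZAR × 0.0881 = 2167.26 NZD
2167.26 NZD × 0.477 = 1033.78302 CHF
Net change: 1033.78302 − 1000 = 33.78302 CHF

33.783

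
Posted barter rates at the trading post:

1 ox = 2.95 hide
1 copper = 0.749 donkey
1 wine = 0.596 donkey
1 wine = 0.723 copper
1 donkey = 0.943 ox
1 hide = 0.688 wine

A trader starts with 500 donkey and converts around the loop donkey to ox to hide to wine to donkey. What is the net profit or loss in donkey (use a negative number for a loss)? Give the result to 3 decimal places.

500 donkey × 0.943 = 471.5 ox
471.5 ox × 2.95 = 1390.925 hide
1390.925 hide × 0.688 = 956.9564 wine
956.9564 wine × 0.596 = 570.3460144 donkey
Net change: 570.3460144 − 500 = 70.3460144 donkey

70.346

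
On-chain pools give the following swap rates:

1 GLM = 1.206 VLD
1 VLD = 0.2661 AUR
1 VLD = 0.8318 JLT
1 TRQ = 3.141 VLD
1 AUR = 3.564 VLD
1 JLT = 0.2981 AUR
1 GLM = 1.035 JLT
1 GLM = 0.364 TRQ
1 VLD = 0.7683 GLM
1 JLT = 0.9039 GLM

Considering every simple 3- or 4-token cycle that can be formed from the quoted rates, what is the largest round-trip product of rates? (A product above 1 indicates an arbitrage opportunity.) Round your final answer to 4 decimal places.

GLM→VLD→JLT→GLM: 1.206 × 0.8318 × 0.9039 = 0.90675
AUR→VLD→JLT→AUR: 3.564 × 0.8318 × 0.2981 = 0.88373
GLM→TRQ→VLD→GLM: 0.364 × 3.141 × 0.7683 = 0.87842
GLM→TRQ→VLD→JLT→GLM: 0.364 × 3.141 × 0.8318 × 0.9039 = 0.85962
GLM→JLT→AUR→VLD→GLM: 1.035 × 0.2981 × 3.564 × 0.7683 = 0.84483
Maximum is GLM→VLD→JLT→GLM at 0.9067; no arbitrage — every cycle loses value.

0.9067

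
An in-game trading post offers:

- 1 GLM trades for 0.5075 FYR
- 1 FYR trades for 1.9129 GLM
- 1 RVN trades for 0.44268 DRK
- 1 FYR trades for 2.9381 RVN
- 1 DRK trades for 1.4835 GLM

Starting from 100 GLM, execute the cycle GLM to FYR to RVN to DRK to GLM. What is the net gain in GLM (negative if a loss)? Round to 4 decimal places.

-2.0780

100 GLM × 0.5075 = 50.75 FYR
50.75 FYR × 2.9381 = 149.108575 RVN
149.108575 RVN × 0.44268 = 66.007383981 DRK
66.007383981 DRK × 1.4835 = 97.9219541358135 GLM
Net change: 97.9219541358135 − 100 = -2.0780458641865 GLM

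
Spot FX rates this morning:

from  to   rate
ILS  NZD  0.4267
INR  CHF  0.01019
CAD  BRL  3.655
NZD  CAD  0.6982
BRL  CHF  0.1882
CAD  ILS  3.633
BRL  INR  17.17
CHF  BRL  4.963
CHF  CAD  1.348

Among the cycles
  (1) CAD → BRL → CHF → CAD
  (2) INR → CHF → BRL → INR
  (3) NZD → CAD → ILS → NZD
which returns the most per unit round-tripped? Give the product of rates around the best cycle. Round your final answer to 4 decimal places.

(1) 3.655 × 0.1882 × 1.348 = 0.92725
(2) 0.01019 × 4.963 × 17.17 = 0.86834
(3) 0.6982 × 3.633 × 0.4267 = 1.08235
Highest is cycle (3) at 1.0824 (>1, arbitrage).

1.0824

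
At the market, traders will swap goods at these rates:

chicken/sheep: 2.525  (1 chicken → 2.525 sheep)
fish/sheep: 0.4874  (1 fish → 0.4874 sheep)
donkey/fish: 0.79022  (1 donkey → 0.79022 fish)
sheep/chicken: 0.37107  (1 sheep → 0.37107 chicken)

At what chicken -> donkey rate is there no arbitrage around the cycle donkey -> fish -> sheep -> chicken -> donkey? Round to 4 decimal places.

6.9970

Known legs of the cycle: 0.79022 × 0.4874 × 0.37107 = 0.14291880831396
For no arbitrage the full-cycle product must be 1, so the missing rate is 1 / 0.14291880831396 ≈ 6.996980.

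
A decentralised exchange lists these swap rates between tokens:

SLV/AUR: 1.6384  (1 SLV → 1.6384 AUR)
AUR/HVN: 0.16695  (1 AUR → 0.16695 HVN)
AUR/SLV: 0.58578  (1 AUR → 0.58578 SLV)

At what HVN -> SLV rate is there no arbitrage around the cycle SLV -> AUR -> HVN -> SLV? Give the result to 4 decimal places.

3.6559

Known legs of the cycle: 1.6384 × 0.16695 = 0.27353088
For no arbitrage the full-cycle product must be 1, so the missing rate is 1 / 0.27353088 ≈ 3.655894.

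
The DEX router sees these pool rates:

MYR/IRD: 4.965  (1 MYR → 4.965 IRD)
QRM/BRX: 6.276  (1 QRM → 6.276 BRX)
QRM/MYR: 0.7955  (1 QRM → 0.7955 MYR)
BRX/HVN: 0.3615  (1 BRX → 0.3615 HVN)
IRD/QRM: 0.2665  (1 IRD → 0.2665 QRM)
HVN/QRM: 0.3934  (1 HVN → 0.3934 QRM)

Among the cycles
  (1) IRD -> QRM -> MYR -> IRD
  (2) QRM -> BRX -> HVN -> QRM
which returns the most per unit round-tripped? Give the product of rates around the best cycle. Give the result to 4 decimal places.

1.0526

(1) 0.2665 × 0.7955 × 4.965 = 1.05258
(2) 6.276 × 0.3615 × 0.3934 = 0.89254
Highest is cycle (1) at 1.0526 (>1, arbitrage).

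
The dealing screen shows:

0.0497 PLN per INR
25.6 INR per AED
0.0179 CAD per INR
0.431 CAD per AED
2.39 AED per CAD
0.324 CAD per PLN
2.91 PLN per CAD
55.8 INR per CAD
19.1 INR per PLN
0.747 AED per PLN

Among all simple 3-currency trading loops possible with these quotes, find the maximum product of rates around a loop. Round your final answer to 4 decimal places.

1.0952

AED→INR→CAD→AED: 25.6 × 0.0179 × 2.39 = 1.09519
CAD→PLN→INR→CAD: 2.91 × 19.1 × 0.0179 = 0.99490
AED→INR→PLN→AED: 25.6 × 0.0497 × 0.747 = 0.95042
AED→CAD→PLN→AED: 0.431 × 2.91 × 0.747 = 0.93689
CAD→INR→PLN→CAD: 55.8 × 0.0497 × 0.324 = 0.89854
Maximum is AED→INR→CAD→AED at 1.0952; arbitrage exists.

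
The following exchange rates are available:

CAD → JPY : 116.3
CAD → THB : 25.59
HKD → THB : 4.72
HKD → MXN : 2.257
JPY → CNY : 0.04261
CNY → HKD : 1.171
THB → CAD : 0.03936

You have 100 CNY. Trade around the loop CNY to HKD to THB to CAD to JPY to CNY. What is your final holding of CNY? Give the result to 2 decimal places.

107.81

100 CNY × 1.171 = 117.1 HKD
117.1 HKD × 4.72 = 552.712 THB
552.712 THB × 0.03936 = 21.75474432 CAD
21.75474432 CAD × 116.3 = 2530.076764416 JPY
2530.076764416 JPY × 0.04261 = 107.80657093176576 CNY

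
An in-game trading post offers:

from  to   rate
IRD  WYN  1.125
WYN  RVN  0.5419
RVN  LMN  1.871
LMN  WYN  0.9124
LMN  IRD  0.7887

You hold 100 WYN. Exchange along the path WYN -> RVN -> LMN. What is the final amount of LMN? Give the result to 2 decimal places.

101.39

100 WYN × 0.5419 = 54.19 RVN
54.19 RVN × 1.871 = 101.38949 LMN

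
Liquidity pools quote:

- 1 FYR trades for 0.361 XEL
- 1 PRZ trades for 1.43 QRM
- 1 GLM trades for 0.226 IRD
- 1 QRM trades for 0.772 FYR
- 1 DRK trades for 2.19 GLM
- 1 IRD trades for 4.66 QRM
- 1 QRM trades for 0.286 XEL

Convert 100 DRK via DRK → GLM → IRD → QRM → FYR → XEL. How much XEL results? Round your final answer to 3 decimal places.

100 DRK × 2.19 = 219 GLM
219 GLM × 0.226 = 49.494 IRD
49.494 IRD × 4.66 = 230.64204 QRM
230.64204 QRM × 0.772 = 178.05565488 FYR
178.05565488 FYR × 0.361 = 64.27809141168 XEL

64.278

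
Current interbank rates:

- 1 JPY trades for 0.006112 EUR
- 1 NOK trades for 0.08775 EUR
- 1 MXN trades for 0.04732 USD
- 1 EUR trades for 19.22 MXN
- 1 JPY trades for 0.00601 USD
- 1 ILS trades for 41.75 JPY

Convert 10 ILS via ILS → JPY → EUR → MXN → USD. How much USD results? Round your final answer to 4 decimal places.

10 ILS × 41.75 = 417.5 JPY
417.5 JPY × 0.006112 = 2.55176 EUR
2.55176 EUR × 19.22 = 49.0448272 MXN
49.0448272 MXN × 0.04732 = 2.320801223104 USD

2.3208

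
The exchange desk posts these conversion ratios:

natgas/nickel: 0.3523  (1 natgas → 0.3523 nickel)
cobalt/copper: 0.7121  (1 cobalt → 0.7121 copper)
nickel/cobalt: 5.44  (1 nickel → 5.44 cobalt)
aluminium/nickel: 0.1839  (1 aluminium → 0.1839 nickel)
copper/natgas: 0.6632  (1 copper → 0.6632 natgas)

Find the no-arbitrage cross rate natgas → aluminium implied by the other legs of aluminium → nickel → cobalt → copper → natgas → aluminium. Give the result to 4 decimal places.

Known legs of the cycle: 0.1839 × 5.44 × 0.7121 × 0.6632 = 0.47246118212352
For no arbitrage the full-cycle product must be 1, so the missing rate is 1 / 0.47246118212352 ≈ 2.116576.

2.1166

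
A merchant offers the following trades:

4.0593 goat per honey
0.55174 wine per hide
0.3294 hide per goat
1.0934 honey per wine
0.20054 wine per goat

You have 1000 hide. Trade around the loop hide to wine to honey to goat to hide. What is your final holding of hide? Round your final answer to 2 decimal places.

1000 hide × 0.55174 = 551.74 wine
551.74 wine × 1.0934 = 603.272516 honey
603.272516 honey × 4.0593 = 2448.8641241988 goat
2448.8641241988 goat × 0.3294 = 806.65584251108472 hide

806.66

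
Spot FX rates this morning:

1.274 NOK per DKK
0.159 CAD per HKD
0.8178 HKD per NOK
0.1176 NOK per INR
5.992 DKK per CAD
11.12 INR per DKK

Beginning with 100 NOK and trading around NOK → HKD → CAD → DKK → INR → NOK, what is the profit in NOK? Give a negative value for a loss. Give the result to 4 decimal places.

1.8892

100 NOK × 0.8178 = 81.78 HKD
81.78 HKD × 0.159 = 13.00302 CAD
13.00302 CAD × 5.992 = 77.91409584 DKK
77.91409584 DKK × 11.12 = 866.4047457408 INR
866.4047457408 INR × 0.1176 = 101.88919809911808 NOK
Net change: 101.88919809911808 − 100 = 1.88919809911808 NOK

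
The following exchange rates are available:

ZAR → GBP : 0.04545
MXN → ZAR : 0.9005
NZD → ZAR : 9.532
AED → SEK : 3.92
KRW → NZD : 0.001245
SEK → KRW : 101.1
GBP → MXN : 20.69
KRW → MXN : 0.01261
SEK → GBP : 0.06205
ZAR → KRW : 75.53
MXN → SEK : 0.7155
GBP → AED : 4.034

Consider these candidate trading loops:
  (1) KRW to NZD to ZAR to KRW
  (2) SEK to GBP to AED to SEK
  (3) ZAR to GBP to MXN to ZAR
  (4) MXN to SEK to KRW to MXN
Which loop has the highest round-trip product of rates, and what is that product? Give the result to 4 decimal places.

0.9812

(1) 0.001245 × 9.532 × 75.53 = 0.89634
(2) 0.06205 × 4.034 × 3.92 = 0.98121
(3) 0.04545 × 20.69 × 0.9005 = 0.84679
(4) 0.7155 × 101.1 × 0.01261 = 0.91217
Highest is cycle (2) at 0.9812 (≤1, no arbitrage).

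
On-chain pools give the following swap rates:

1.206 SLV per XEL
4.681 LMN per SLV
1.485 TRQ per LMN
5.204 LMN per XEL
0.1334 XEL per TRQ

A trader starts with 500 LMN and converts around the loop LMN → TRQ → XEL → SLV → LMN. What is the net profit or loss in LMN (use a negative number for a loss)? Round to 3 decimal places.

59.163

500 LMN × 1.485 = 742.5 TRQ
742.5 TRQ × 0.1334 = 99.0495 XEL
99.0495 XEL × 1.206 = 119.453697 SLV
119.453697 SLV × 4.681 = 559.162755657 LMN
Net change: 559.162755657 − 500 = 59.162755657 LMN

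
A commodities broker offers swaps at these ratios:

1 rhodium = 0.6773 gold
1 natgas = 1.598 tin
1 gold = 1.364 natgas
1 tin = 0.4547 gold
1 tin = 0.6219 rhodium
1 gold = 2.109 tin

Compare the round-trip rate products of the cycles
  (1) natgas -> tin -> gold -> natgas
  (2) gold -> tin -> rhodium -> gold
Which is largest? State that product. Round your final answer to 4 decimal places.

(1) 1.598 × 0.4547 × 1.364 = 0.99110
(2) 2.109 × 0.6219 × 0.6773 = 0.88834
Highest is cycle (1) at 0.9911 (≤1, no arbitrage).

0.9911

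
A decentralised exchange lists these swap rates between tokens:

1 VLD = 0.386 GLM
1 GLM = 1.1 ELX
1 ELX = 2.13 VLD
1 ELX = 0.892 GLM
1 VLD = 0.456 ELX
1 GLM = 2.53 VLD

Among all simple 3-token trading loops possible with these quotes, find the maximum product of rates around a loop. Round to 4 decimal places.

ELX→GLM→VLD→ELX: 0.892 × 2.53 × 0.456 = 1.02908
ELX→VLD→GLM→ELX: 2.13 × 0.386 × 1.1 = 0.90440
Maximum is ELX→GLM→VLD→ELX at 1.0291; arbitrage exists.

1.0291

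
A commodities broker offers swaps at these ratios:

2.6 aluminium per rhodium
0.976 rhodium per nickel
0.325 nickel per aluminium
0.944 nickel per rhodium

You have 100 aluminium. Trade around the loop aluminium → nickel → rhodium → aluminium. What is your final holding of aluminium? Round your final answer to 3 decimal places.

100 aluminium × 0.325 = 32.5 nickel
32.5 nickel × 0.976 = 31.72 rhodium
31.72 rhodium × 2.6 = 82.472 aluminium

82.472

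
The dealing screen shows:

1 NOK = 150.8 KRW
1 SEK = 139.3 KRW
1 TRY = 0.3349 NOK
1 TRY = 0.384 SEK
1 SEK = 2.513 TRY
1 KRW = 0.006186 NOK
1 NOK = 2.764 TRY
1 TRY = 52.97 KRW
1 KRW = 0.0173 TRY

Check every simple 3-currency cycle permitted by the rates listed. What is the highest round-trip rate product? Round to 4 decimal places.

TRY→SEK→KRW→TRY: 0.384 × 139.3 × 0.0173 = 0.92540
TRY→KRW→NOK→TRY: 52.97 × 0.006186 × 2.764 = 0.90569
TRY→NOK→KRW→TRY: 0.3349 × 150.8 × 0.0173 = 0.87370
Maximum is TRY→SEK→KRW→TRY at 0.9254; no arbitrage — every cycle loses value.

0.9254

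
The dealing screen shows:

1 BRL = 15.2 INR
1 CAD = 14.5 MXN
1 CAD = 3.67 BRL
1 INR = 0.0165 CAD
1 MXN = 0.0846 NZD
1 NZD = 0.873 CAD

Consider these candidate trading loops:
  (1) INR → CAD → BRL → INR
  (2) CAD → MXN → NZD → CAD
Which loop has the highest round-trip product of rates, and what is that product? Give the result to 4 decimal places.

(1) 0.0165 × 3.67 × 15.2 = 0.92044
(2) 14.5 × 0.0846 × 0.873 = 1.07091
Highest is cycle (2) at 1.0709 (>1, arbitrage).

1.0709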